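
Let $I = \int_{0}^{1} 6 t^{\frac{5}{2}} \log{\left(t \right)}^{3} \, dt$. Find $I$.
$- \frac{576}{2401}$

Start from the elementary integral
$$J(a) = \int_{0}^{1} 6 t^{a} \, dt = \frac{6}{a + 1}.$$

Differentiating under the integral sign brings down a factor of $\ln t$:
$$\frac{dJ}{da} = \int_{0}^{1} 6 t^{a} \log{\left(t \right)} \, dt = - \frac{6}{\left(a + 1\right)^{2}}.$$

Repeating $3$ times in total — each differentiation brings down another $\ln t$ — gives
$$\frac{d^{3}J}{da^{3}} = \int_{0}^{1} 6 t^{a} \log{\left(t \right)}^{3} \, dt = - \frac{36}{\left(a + 1\right)^{4}},$$
and the integrand here is exactly the target integrand, so $I = - \frac{36}{\left(a + 1\right)^{4}}$.

Setting $a = \frac{5}{2}$:
$$I = - \frac{576}{2401}.$$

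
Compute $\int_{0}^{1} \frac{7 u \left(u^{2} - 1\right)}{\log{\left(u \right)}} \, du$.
$\log{\left(128 \right)}$

Replace the exponent $1$ by a parameter $a$: let $I(a) = \int_{0}^{1} \frac{7 \left(u^{3} - u^{a}\right)}{\log{\left(u \right)}} \, du$.

Since $\dfrac{\partial}{\partial a}\,u^{a} = u^{a} \ln u$, the $\ln u$ in the denominator cancels and
$$\frac{dI}{da} = \int_{0}^{1} -7 u^{a} \, du = -7 \left[\frac{u^{a+1}}{a+1}\right]_0^1 = - \frac{7}{a + 1}.$$

Integrating with respect to $a$ gives $I(a) = - \log{\left(\frac{\left(a + 1\right)^{7}}{16384} \right)} + C$.

At $a = 3$ the integrand is identically $0$, so $I(3) = 0$. The closed form gives $0$, hence $C = 0$.

Setting $a = 1$:
$$I = \log{\left(128 \right)}.$$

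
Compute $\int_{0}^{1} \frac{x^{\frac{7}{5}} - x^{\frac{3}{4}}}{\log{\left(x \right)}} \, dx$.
$- \log{\left(35 \right)} + \log{\left(48 \right)}$

Introduce a parameter $a$ in the exponent: let $I(a) = \int_{0}^{1} \frac{x^{\frac{7}{5}} - x^{a}}{\log{\left(x \right)}} \, dx$.

Since $\dfrac{\partial}{\partial a}\,x^{a} = x^{a} \ln x$, the $\ln x$ in the denominator cancels and
$$\frac{dI}{da} = \int_{0}^{1} -1 x^{a} \, dx = -1 \left[\frac{x^{a+1}}{a+1}\right]_0^1 = - \frac{1}{a + 1}.$$

Integrating with respect to $a$ gives $I(a) = - \log{\left(\frac{5 a}{12} + \frac{5}{12} \right)} + C$.

At $a = \frac{7}{5}$ the integrand is identically $0$, so $I(\frac{7}{5}) = 0$. The closed form gives $0$, hence $C = 0$.

Setting $a = \frac{3}{4}$:
$$I = - \log{\left(35 \right)} + \log{\left(48 \right)}.$$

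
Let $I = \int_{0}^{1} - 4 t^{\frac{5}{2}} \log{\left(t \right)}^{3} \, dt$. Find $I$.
$\frac{384}{2401}$

Consider the simpler parametrised integral
$$J(a) = \int_{0}^{1} - 4 t^{a} \, dt = - \frac{4}{a + 1}.$$

Differentiating under the integral sign brings down a factor of $\ln t$:
$$\frac{dJ}{da} = \int_{0}^{1} - 4 t^{a} \log{\left(t \right)} \, dt = \frac{4}{\left(a + 1\right)^{2}}.$$

Repeating $3$ times in total — each differentiation brings down another $\ln t$ — gives
$$\frac{d^{3}J}{da^{3}} = \int_{0}^{1} - 4 t^{a} \log{\left(t \right)}^{3} \, dt = \frac{24}{\left(a + 1\right)^{4}},$$
and the integrand here is exactly the target integrand, so $I = \frac{24}{\left(a + 1\right)^{4}}$.

Setting $a = \frac{5}{2}$:
$$I = \frac{384}{2401}.$$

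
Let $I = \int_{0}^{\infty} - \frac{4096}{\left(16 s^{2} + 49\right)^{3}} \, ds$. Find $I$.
$- \frac{192 \pi}{16807}$

Begin with the known result
$$J(a) = \int_{0}^{\infty} - \frac{1}{a^{2} + s^{2}} \, ds = - \frac{\pi}{2 a}.$$

Differentiating under the integral sign with respect to $a$,
$$\frac{dJ}{da} = \int_{0}^{\infty} \frac{2 a}{\left(a^{2} + s^{2}\right)^{2}} \, ds = \frac{\pi}{2 a^{2}},$$
so $\int_{0}^{\infty} - \frac{1}{\left(a^{2} + s^{2}\right)^{2}} \, ds = - \frac{\pi}{4 a^{3}}$.

Repeating — each differentiation of $1/(s^2+a^2)^j$ produces $-2ja/(s^2+a^2)^{j+1}$ — and dividing through by $-2ja$ at each step yields, after $2$ differentiations in total,
$$\int_{0}^{\infty} - \frac{1}{\left(a^{2} + s^{2}\right)^{3}} \, ds = - \frac{3 \pi}{16 a^{5}}.$$

Setting $a = \frac{7}{4}$:
$$I = - \frac{192 \pi}{16807}.$$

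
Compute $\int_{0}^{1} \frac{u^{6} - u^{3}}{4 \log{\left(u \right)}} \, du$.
$- \frac{\log{\left(2 \right)}}{2} + \frac{\log{\left(7 \right)}}{4}$

Consider the one-parameter family: let $I(a) = \int_{0}^{1} \frac{- u^{3} + u^{a}}{4 \log{\left(u \right)}} \, du$.

Since $\dfrac{\partial}{\partial a}\,u^{a} = u^{a} \ln u$, the $\ln u$ in the denominator cancels and
$$\frac{dI}{da} = \int_{0}^{1} \frac{1}{4} u^{a} \, du = \frac{1}{4} \left[\frac{u^{a+1}}{a+1}\right]_0^1 = \frac{1}{4 \left(a + 1\right)}.$$

Integrating with respect to $a$ gives $I(a) = \frac{\log{\left(a + 1 \right)}}{4} - \frac{\log{\left(2 \right)}}{2} + C$.

At $a = 3$ the integrand is identically $0$, so $I(3) = 0$. The closed form gives $0$, hence $C = 0$.

Setting $a = 6$:
$$I = - \frac{\log{\left(2 \right)}}{2} + \frac{\log{\left(7 \right)}}{4}.$$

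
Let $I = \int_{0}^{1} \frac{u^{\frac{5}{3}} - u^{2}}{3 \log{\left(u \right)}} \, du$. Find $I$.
$- \frac{2 \log{\left(3 \right)}}{3} + \log{\left(2 \right)}$

Introduce a parameter $a$ in the exponent: let $I(a) = \int_{0}^{1} \frac{- u^{2} + u^{a}}{3 \log{\left(u \right)}} \, du$.

Since $\dfrac{\partial}{\partial a}\,u^{a} = u^{a} \ln u$, the $\ln u$ in the denominator cancels and
$$\frac{dI}{da} = \int_{0}^{1} \frac{1}{3} u^{a} \, du = \frac{1}{3} \left[\frac{u^{a+1}}{a+1}\right]_0^1 = \frac{1}{3 \left(a + 1\right)}.$$

Integrating with respect to $a$ gives $I(a) = \frac{\log{\left(a + 1 \right)}}{3} - \frac{\log{\left(3 \right)}}{3} + C$.

At $a = 2$ the integrand is identically $0$, so $I(2) = 0$. The closed form gives $0$, hence $C = 0$.

Setting $a = \frac{5}{3}$:
$$I = - \frac{2 \log{\left(3 \right)}}{3} + \log{\left(2 \right)}.$$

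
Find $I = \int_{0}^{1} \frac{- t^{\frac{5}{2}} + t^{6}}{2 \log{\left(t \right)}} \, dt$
$\frac{\log{\left(2 \right)}}{2}$

Replace the exponent $6$ by a parameter $a$: let $I(a) = \int_{0}^{1} \frac{- t^{\frac{5}{2}} + t^{a}}{2 \log{\left(t \right)}} \, dt$.

Since $\dfrac{\partial}{\partial a}\,t^{a} = t^{a} \ln t$, the $\ln t$ in the denominator cancels and
$$\frac{dI}{da} = \int_{0}^{1} \frac{1}{2} t^{a} \, dt = \frac{1}{2} \left[\frac{t^{a+1}}{a+1}\right]_0^1 = \frac{1}{2 \left(a + 1\right)}.$$

Integrating with respect to $a$ gives $I(a) = \log{\left(\frac{\sqrt{14} \sqrt{a + 1}}{7} \right)} + C$.

At $a = \frac{5}{2}$ the integrand is identically $0$, so $I(\frac{5}{2}) = 0$. The closed form gives $0$, hence $C = 0$.

Setting $a = 6$:
$$I = \frac{\log{\left(2 \right)}}{2}.$$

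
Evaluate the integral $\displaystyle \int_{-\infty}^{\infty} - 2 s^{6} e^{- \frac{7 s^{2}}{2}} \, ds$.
$- \frac{30 \sqrt{14} \sqrt{\pi}}{2401}$

Consider the simpler parametrised integral
$$J(a) = \int_{-\infty}^{\infty} - 2 e^{- a s^{2}} \, ds = - \frac{2 \sqrt{\pi}}{\sqrt{a}}.$$

Differentiating under the integral sign brings down a factor of $(-s^2)$:
$$\frac{dJ}{da} = \int_{-\infty}^{\infty} 2 s^{2} e^{- a s^{2}} \, ds = \frac{\sqrt{\pi}}{a^{\frac{3}{2}}}.$$

Repeating $3$ times in total — each differentiation brings down another $(-s^2)$ — gives
$$\frac{d^{3}J}{da^{3}} = \int_{-\infty}^{\infty} 2 s^{6} e^{- a s^{2}} \, ds = \frac{15 \sqrt{\pi}}{4 a^{\frac{7}{2}}},$$
and the integrand here is $(-1)^{3}$ times the target integrand, so $I = (-1)^{3}\,\frac{d^{3}J}{da^{3}} = - \frac{15 \sqrt{\pi}}{4 a^{\frac{7}{2}}}$.

Setting $a = \frac{7}{2}$:
$$I = - \frac{30 \sqrt{14} \sqrt{\pi}}{2401}.$$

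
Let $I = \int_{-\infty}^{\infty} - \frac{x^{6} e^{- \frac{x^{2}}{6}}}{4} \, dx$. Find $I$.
$- \frac{405 \sqrt{6} \sqrt{\pi}}{4}$

Consider the simpler parametrised integral
$$J(a) = \int_{-\infty}^{\infty} - \frac{e^{- a x^{2}}}{4} \, dx = - \frac{\sqrt{\pi}}{4 \sqrt{a}}.$$

Differentiating under the integral sign brings down a factor of $(-x^2)$:
$$\frac{dJ}{da} = \int_{-\infty}^{\infty} \frac{x^{2} e^{- a x^{2}}}{4} \, dx = \frac{\sqrt{\pi}}{8 a^{\frac{3}{2}}}.$$

Repeating $3$ times in total — each differentiation brings down another $(-x^2)$ — gives
$$\frac{d^{3}J}{da^{3}} = \int_{-\infty}^{\infty} \frac{x^{6} e^{- a x^{2}}}{4} \, dx = \frac{15 \sqrt{\pi}}{32 a^{\frac{7}{2}}},$$
and the integrand here is $(-1)^{3}$ times the target integrand, so $I = (-1)^{3}\,\frac{d^{3}J}{da^{3}} = - \frac{15 \sqrt{\pi}}{32 a^{\frac{7}{2}}}$.

Setting $a = \frac{1}{6}$:
$$I = - \frac{405 \sqrt{6} \sqrt{\pi}}{4}.$$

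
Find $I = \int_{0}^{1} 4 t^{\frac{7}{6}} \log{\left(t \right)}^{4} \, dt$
$\frac{746496}{371293}$

Consider the simpler parametrised integral
$$J(a) = \int_{0}^{1} 4 t^{a} \, dt = \frac{4}{a + 1}.$$

Differentiating under the integral sign brings down a factor of $\ln t$:
$$\frac{dJ}{da} = \int_{0}^{1} 4 t^{a} \log{\left(t \right)} \, dt = - \frac{4}{\left(a + 1\right)^{2}}.$$

Repeating $4$ times in total — each differentiation brings down another $\ln t$ — gives
$$\frac{d^{4}J}{da^{4}} = \int_{0}^{1} 4 t^{a} \log{\left(t \right)}^{4} \, dt = \frac{96}{\left(a + 1\right)^{5}},$$
and the integrand here is exactly the target integrand, so $I = \frac{96}{\left(a + 1\right)^{5}}$.

Setting $a = \frac{7}{6}$:
$$I = \frac{746496}{371293}.$$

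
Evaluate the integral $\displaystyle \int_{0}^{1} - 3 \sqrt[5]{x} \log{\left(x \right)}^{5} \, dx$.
$\frac{78125}{648}$

Start from the elementary integral
$$J(a) = \int_{0}^{1} - 3 x^{a} \, dx = - \frac{3}{a + 1}.$$

Differentiating under the integral sign brings down a factor of $\ln x$:
$$\frac{dJ}{da} = \int_{0}^{1} - 3 x^{a} \log{\left(x \right)} \, dx = \frac{3}{\left(a + 1\right)^{2}}.$$

Repeating $5$ times in total — each differentiation brings down another $\ln x$ — gives
$$\frac{d^{5}J}{da^{5}} = \int_{0}^{1} - 3 x^{a} \log{\left(x \right)}^{5} \, dx = \frac{360}{\left(a + 1\right)^{6}},$$
and the integrand here is exactly the target integrand, so $I = \frac{360}{\left(a + 1\right)^{6}}$.

Setting $a = \frac{1}{5}$:
$$I = \frac{78125}{648}.$$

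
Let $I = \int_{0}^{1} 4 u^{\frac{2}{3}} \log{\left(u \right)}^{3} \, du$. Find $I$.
$- \frac{1944}{625}$

Begin with the known integral
$$J(a) = \int_{0}^{1} 4 u^{a} \, du = \frac{4}{a + 1}.$$

Differentiating under the integral sign brings down a factor of $\ln u$:
$$\frac{dJ}{da} = \int_{0}^{1} 4 u^{a} \log{\left(u \right)} \, du = - \frac{4}{\left(a + 1\right)^{2}}.$$

Repeating $3$ times in total — each differentiation brings down another $\ln u$ — gives
$$\frac{d^{3}J}{da^{3}} = \int_{0}^{1} 4 u^{a} \log{\left(u \right)}^{3} \, du = - \frac{24}{\left(a + 1\right)^{4}},$$
and the integrand here is exactly the target integrand, so $I = - \frac{24}{\left(a + 1\right)^{4}}$.

Setting $a = \frac{2}{3}$:
$$I = - \frac{1944}{625}.$$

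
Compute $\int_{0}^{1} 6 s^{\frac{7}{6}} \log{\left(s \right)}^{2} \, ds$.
$\frac{2592}{2197}$

Begin with the known integral
$$J(a) = \int_{0}^{1} 6 s^{a} \, ds = \frac{6}{a + 1}.$$

Differentiating under the integral sign brings down a factor of $\ln s$:
$$\frac{dJ}{da} = \int_{0}^{1} 6 s^{a} \log{\left(s \right)} \, ds = - \frac{6}{\left(a + 1\right)^{2}}.$$

Repeating twice in total — each differentiation brings down another $\ln s$ — gives
$$\frac{d^{2}J}{da^{2}} = \int_{0}^{1} 6 s^{a} \log{\left(s \right)}^{2} \, ds = \frac{12}{\left(a + 1\right)^{3}},$$
and the integrand here is exactly the target integrand, so $I = \frac{12}{\left(a + 1\right)^{3}}$.

Setting $a = \frac{7}{6}$:
$$I = \frac{2592}{2197}.$$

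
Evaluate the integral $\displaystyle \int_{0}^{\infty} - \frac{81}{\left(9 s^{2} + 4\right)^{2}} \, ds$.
$- \frac{27 \pi}{32}$

Recall the elementary integral
$$J(a) = \int_{0}^{\infty} - \frac{1}{a^{2} + s^{2}} \, ds = - \frac{\pi}{2 a}.$$

Differentiating under the integral sign with respect to $a$,
$$\frac{dJ}{da} = \int_{0}^{\infty} \frac{2 a}{\left(a^{2} + s^{2}\right)^{2}} \, ds = \frac{\pi}{2 a^{2}},$$
so $\int_{0}^{\infty} - \frac{1}{\left(a^{2} + s^{2}\right)^{2}} \, ds = - \frac{\pi}{4 a^{3}}$.

Setting $a = \frac{2}{3}$:
$$I = - \frac{27 \pi}{32}.$$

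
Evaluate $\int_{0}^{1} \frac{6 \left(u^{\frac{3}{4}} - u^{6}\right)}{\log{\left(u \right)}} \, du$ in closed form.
$- \log{\left(4096 \right)}$

Consider the one-parameter family: let $I(a) = \int_{0}^{1} \frac{6 \left(u^{\frac{3}{4}} - u^{a}\right)}{\log{\left(u \right)}} \, du$.

Since $\dfrac{\partial}{\partial a}\,u^{a} = u^{a} \ln u$, the $\ln u$ in the denominator cancels and
$$\frac{dI}{da} = \int_{0}^{1} -6 u^{a} \, du = -6 \left[\frac{u^{a+1}}{a+1}\right]_0^1 = - \frac{6}{a + 1}.$$

Integrating with respect to $a$ gives $I(a) = - \log{\left(\frac{4096 \left(a + 1\right)^{6}}{117649} \right)} + C$.

At $a = \frac{3}{4}$ the integrand is identically $0$, so $I(\frac{3}{4}) = 0$. The closed form gives $0$, hence $C = 0$.

Setting $a = 6$:
$$I = - \log{\left(4096 \right)}.$$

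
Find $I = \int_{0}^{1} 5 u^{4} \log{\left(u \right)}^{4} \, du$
$\frac{24}{625}$

Begin with the known integral
$$J(a) = \int_{0}^{1} 5 u^{a} \, du = \frac{5}{a + 1}.$$

Differentiating under the integral sign brings down a factor of $\ln u$:
$$\frac{dJ}{da} = \int_{0}^{1} 5 u^{a} \log{\left(u \right)} \, du = - \frac{5}{\left(a + 1\right)^{2}}.$$

Repeating $4$ times in total — each differentiation brings down another $\ln u$ — gives
$$\frac{d^{4}J}{da^{4}} = \int_{0}^{1} 5 u^{a} \log{\left(u \right)}^{4} \, du = \frac{120}{\left(a + 1\right)^{5}},$$
and the integrand here is exactly the target integrand, so $I = \frac{120}{\left(a + 1\right)^{5}}$.

Setting $a = 4$:
$$I = \frac{24}{625}.$$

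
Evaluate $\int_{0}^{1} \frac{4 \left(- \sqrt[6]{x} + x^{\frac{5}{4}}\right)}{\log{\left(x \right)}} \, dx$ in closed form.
$\log{\left(\frac{531441}{38416} \right)}$

Replace the exponent $\frac{5}{4}$ by a parameter $a$: let $I(a) = \int_{0}^{1} \frac{4 \left(- \sqrt[6]{x} + x^{a}\right)}{\log{\left(x \right)}} \, dx$.

Since $\dfrac{\partial}{\partial a}\,x^{a} = x^{a} \ln x$, the $\ln x$ in the denominator cancels and
$$\frac{dI}{da} = \int_{0}^{1} 4 x^{a} \, dx = 4 \left[\frac{x^{a+1}}{a+1}\right]_0^1 = \frac{4}{a + 1}.$$

Integrating with respect to $a$ gives $I(a) = \log{\left(\frac{1296 \left(a + 1\right)^{4}}{2401} \right)} + C$.

At $a = \frac{1}{6}$ the integrand is identically $0$, so $I(\frac{1}{6}) = 0$. The closed form gives $0$, hence $C = 0$.

Setting $a = \frac{5}{4}$:
$$I = \log{\left(\frac{531441}{38416} \right)}.$$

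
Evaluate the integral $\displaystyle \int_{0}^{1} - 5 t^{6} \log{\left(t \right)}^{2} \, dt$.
$- \frac{10}{343}$

Begin with the known integral
$$J(a) = \int_{0}^{1} - 5 t^{a} \, dt = - \frac{5}{a + 1}.$$

Differentiating under the integral sign brings down a factor of $\ln t$:
$$\frac{dJ}{da} = \int_{0}^{1} - 5 t^{a} \log{\left(t \right)} \, dt = \frac{5}{\left(a + 1\right)^{2}}.$$

Repeating twice in total — each differentiation brings down another $\ln t$ — gives
$$\frac{d^{2}J}{da^{2}} = \int_{0}^{1} - 5 t^{a} \log{\left(t \right)}^{2} \, dt = - \frac{10}{\left(a + 1\right)^{3}},$$
and the integrand here is exactly the target integrand, so $I = - \frac{10}{\left(a + 1\right)^{3}}$.

Setting $a = 6$:
$$I = - \frac{10}{343}.$$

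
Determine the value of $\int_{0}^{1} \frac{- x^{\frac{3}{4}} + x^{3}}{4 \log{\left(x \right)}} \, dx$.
$- \frac{\log{\left(7 \right)}}{4} + \log{\left(2 \right)}$

Introduce a parameter $a$ in the exponent: let $I(a) = \int_{0}^{1} \frac{x^{3} - x^{a}}{4 \log{\left(x \right)}} \, dx$.

Since $\dfrac{\partial}{\partial a}\,x^{a} = x^{a} \ln x$, the $\ln x$ in the denominator cancels and
$$\frac{dI}{da} = \int_{0}^{1} - \frac{1}{4} x^{a} \, dx = - \frac{1}{4} \left[\frac{x^{a+1}}{a+1}\right]_0^1 = - \frac{1}{4 a + 4}.$$

Integrating with respect to $a$ gives $I(a) = - \frac{\log{\left(a + 1 \right)}}{4} + \frac{\log{\left(2 \right)}}{2} + C$.

At $a = 3$ the integrand is identically $0$, so $I(3) = 0$. The closed form gives $0$, hence $C = 0$.

Setting $a = \frac{3}{4}$:
$$I = - \frac{\log{\left(7 \right)}}{4} + \log{\left(2 \right)}.$$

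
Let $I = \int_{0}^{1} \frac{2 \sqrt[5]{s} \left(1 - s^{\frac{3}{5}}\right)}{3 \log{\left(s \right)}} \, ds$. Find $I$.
$- \frac{4 \log{\left(3 \right)}}{3} + \frac{2 \log{\left(6 \right)}}{3}$

Introduce a parameter $a$ in the exponent: let $I(a) = \int_{0}^{1} \frac{2 \left(\sqrt[5]{s} - s^{a}\right)}{3 \log{\left(s \right)}} \, ds$.

Since $\dfrac{\partial}{\partial a}\,s^{a} = s^{a} \ln s$, the $\ln s$ in the denominator cancels and
$$\frac{dI}{da} = \int_{0}^{1} - \frac{2}{3} s^{a} \, ds = - \frac{2}{3} \left[\frac{s^{a+1}}{a+1}\right]_0^1 = - \frac{2}{3 a + 3}.$$

Integrating with respect to $a$ gives $I(a) = - \frac{2 \log{\left(a + 1 \right)}}{3} - \frac{2 \log{\left(5 \right)}}{3} + \frac{2 \log{\left(6 \right)}}{3} + C$.

At $a = \frac{1}{5}$ the integrand is identically $0$, so $I(\frac{1}{5}) = 0$. The closed form gives $0$, hence $C = 0$.

Setting $a = \frac{4}{5}$:
$$I = - \frac{4 \log{\left(3 \right)}}{3} + \frac{2 \log{\left(6 \right)}}{3}.$$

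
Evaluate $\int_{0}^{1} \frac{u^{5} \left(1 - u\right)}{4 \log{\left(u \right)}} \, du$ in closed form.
$- \frac{\log{\left(7 \right)}}{4} + \frac{\log{\left(6 \right)}}{4}$

Replace the exponent $5$ by a parameter $a$: let $I(a) = \int_{0}^{1} \frac{- u^{6} + u^{a}}{4 \log{\left(u \right)}} \, du$.

Since $\dfrac{\partial}{\partial a}\,u^{a} = u^{a} \ln u$, the $\ln u$ in the denominator cancels and
$$\frac{dI}{da} = \int_{0}^{1} \frac{1}{4} u^{a} \, du = \frac{1}{4} \left[\frac{u^{a+1}}{a+1}\right]_0^1 = \frac{1}{4 \left(a + 1\right)}.$$

Integrating with respect to $a$ gives $I(a) = \frac{\log{\left(a + 1 \right)}}{4} - \frac{\log{\left(7 \right)}}{4} + C$.

At $a = 6$ the integrand is identically $0$, so $I(6) = 0$. The closed form gives $0$, hence $C = 0$.

Setting $a = 5$:
$$I = - \frac{\log{\left(7 \right)}}{4} + \frac{\log{\left(6 \right)}}{4}.$$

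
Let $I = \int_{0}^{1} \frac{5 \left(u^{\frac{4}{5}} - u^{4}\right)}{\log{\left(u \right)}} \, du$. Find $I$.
$- \log{\left(\frac{9765625}{59049} \right)}$

Consider the one-parameter family: let $I(a) = \int_{0}^{1} \frac{5 \left(u^{\frac{4}{5}} - u^{a}\right)}{\log{\left(u \right)}} \, du$.

Since $\dfrac{\partial}{\partial a}\,u^{a} = u^{a} \ln u$, the $\ln u$ in the denominator cancels and
$$\frac{dI}{da} = \int_{0}^{1} -5 u^{a} \, du = -5 \left[\frac{u^{a+1}}{a+1}\right]_0^1 = - \frac{5}{a + 1}.$$

Integrating with respect to $a$ gives $I(a) = - \log{\left(\frac{3125 \left(a + 1\right)^{5}}{59049} \right)} + C$.

At $a = \frac{4}{5}$ the integrand is identically $0$, so $I(\frac{4}{5}) = 0$. The closed form gives $0$, hence $C = 0$.

Setting $a = 4$:
$$I = - \log{\left(\frac{9765625}{59049} \right)}.$$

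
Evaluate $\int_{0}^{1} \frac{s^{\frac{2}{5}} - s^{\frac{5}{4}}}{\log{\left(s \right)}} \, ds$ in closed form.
$\log{\left(\frac{28}{45} \right)}$

Introduce a parameter $a$ in the exponent: let $I(a) = \int_{0}^{1} \frac{- s^{\frac{5}{4}} + s^{a}}{\log{\left(s \right)}} \, ds$.

Since $\dfrac{\partial}{\partial a}\,s^{a} = s^{a} \ln s$, the $\ln s$ in the denominator cancels and
$$\frac{dI}{da} = \int_{0}^{1} s^{a} \, ds = \left[\frac{s^{a+1}}{a+1}\right]_0^1 = \frac{1}{a + 1}.$$

Integrating with respect to $a$ gives $I(a) = \log{\left(\frac{4 a}{9} + \frac{4}{9} \right)} + C$.

At $a = \frac{5}{4}$ the integrand is identically $0$, so $I(\frac{5}{4}) = 0$. The closed form gives $0$, hence $C = 0$.

Setting $a = \frac{2}{5}$:
$$I = \log{\left(\frac{28}{45} \right)}.$$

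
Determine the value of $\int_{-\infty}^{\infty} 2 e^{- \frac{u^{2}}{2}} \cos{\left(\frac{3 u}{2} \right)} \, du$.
$\frac{2 \sqrt{2} \sqrt{\pi}}{e^{\frac{9}{8}}}$

Treat the cosine frequency as a parameter and define $I(b) = \int_{-\infty}^{\infty} 2 e^{- \frac{u^{2}}{2}} \cos{\left(b u \right)} \, du$.

Differentiating under the integral sign,
$$I'(b) = \int_{-\infty}^{\infty} - 2 u e^{- \frac{u^{2}}{2}} \sin{\left(b u \right)} \, du.$$

Integrate $\int_{-\infty}^{\infty} u \sin(b u)\, e^{- \frac{u^{2}}{2}}\, du$ by parts with $w = \sin(b u)$ and $dv = u\, e^{- \frac{u^{2}}{2}}\, du$, giving $v = - e^{- \frac{u^{2}}{2}}$. The boundary term vanishes and
$$\int_{-\infty}^{\infty} u \sin(b u)\, e^{- \frac{u^{2}}{2}}\, du = b \int_{-\infty}^{\infty} \cos(b u)\, e^{- \frac{u^{2}}{2}}\, du,$$
so $I'(b) = - b\, I(b)$.

This is a separable first-order ODE; solving with the initial condition $I(0) = \int_{-\infty}^{\infty} 2 e^{- \frac{u^{2}}{2}}\,du = 2 \sqrt{2} \sqrt{\pi}$ gives
$$I(b) = 2 \sqrt{2} \sqrt{\pi} e^{- \frac{b^{2}}{2}}.$$

Setting $b = \frac{3}{2}$:
$$I = \frac{2 \sqrt{2} \sqrt{\pi}}{e^{\frac{9}{8}}}.$$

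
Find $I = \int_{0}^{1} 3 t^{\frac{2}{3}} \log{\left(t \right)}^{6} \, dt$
$\frac{944784}{15625}$

Begin with the known integral
$$J(a) = \int_{0}^{1} 3 t^{a} \, dt = \frac{3}{a + 1}.$$

Differentiating under the integral sign brings down a factor of $\ln t$:
$$\frac{dJ}{da} = \int_{0}^{1} 3 t^{a} \log{\left(t \right)} \, dt = - \frac{3}{\left(a + 1\right)^{2}}.$$

Repeating $6$ times in total — each differentiation brings down another $\ln t$ — gives
$$\frac{d^{6}J}{da^{6}} = \int_{0}^{1} 3 t^{a} \log{\left(t \right)}^{6} \, dt = \frac{2160}{\left(a + 1\right)^{7}},$$
and the integrand here is exactly the target integrand, so $I = \frac{2160}{\left(a + 1\right)^{7}}$.

Setting $a = \frac{2}{3}$:
$$I = \frac{944784}{15625}.$$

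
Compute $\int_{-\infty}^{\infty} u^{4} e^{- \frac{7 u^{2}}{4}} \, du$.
$\frac{24 \sqrt{7} \sqrt{\pi}}{343}$

Consider the simpler parametrised integral
$$J(a) = \int_{-\infty}^{\infty} e^{- a u^{2}} \, du = \frac{\sqrt{\pi}}{\sqrt{a}}.$$

Differentiating under the integral sign brings down a factor of $(-u^2)$:
$$\frac{dJ}{da} = \int_{-\infty}^{\infty} - u^{2} e^{- a u^{2}} \, du = - \frac{\sqrt{\pi}}{2 a^{\frac{3}{2}}}.$$

Repeating twice in total — each differentiation brings down another $(-u^2)$ — gives
$$\frac{d^{2}J}{da^{2}} = \int_{-\infty}^{\infty} u^{4} e^{- a u^{2}} \, du = \frac{3 \sqrt{\pi}}{4 a^{\frac{5}{2}}},$$
and the integrand here is exactly the target integrand, so $I = \frac{3 \sqrt{\pi}}{4 a^{\frac{5}{2}}}$.

Setting $a = \frac{7}{4}$:
$$I = \frac{24 \sqrt{7} \sqrt{\pi}}{343}.$$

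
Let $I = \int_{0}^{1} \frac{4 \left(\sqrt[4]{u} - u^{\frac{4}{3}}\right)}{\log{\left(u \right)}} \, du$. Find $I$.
$- \log{\left(\frac{614656}{50625} \right)}$

Introduce a parameter $a$ in the exponent: let $I(a) = \int_{0}^{1} \frac{4 \left(\sqrt[4]{u} - u^{a}\right)}{\log{\left(u \right)}} \, du$.

Since $\dfrac{\partial}{\partial a}\,u^{a} = u^{a} \ln u$, the $\ln u$ in the denominator cancels and
$$\frac{dI}{da} = \int_{0}^{1} -4 u^{a} \, du = -4 \left[\frac{u^{a+1}}{a+1}\right]_0^1 = - \frac{4}{a + 1}.$$

Integrating with respect to $a$ gives $I(a) = - \log{\left(\frac{256 \left(a + 1\right)^{4}}{625} \right)} + C$.

At $a = \frac{1}{4}$ the integrand is identically $0$, so $I(\frac{1}{4}) = 0$. The closed form gives $0$, hence $C = 0$.

Setting $a = \frac{4}{3}$:
$$I = - \log{\left(\frac{614656}{50625} \right)}.$$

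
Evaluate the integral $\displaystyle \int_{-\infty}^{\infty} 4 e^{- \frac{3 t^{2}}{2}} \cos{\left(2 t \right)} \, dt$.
$\frac{4 \sqrt{6} \sqrt{\pi}}{3 e^{\frac{2}{3}}}$

Treat the cosine frequency as a parameter and define $I(b) = \int_{-\infty}^{\infty} 4 e^{- \frac{3 t^{2}}{2}} \cos{\left(b t \right)} \, dt$.

Differentiating under the integral sign,
$$I'(b) = \int_{-\infty}^{\infty} - 4 t e^{- \frac{3 t^{2}}{2}} \sin{\left(b t \right)} \, dt.$$

Integrate $\int_{-\infty}^{\infty} t \sin(b t)\, e^{- \frac{3 t^{2}}{2}}\, dt$ by parts with $u = \sin(b t)$ and $dv = t\, e^{- \frac{3 t^{2}}{2}}\, dt$, giving $v = - \frac{e^{- \frac{3 t^{2}}{2}}}{3}$. The boundary term vanishes and
$$\int_{-\infty}^{\infty} t \sin(b t)\, e^{- \frac{3 t^{2}}{2}}\, dt = \frac{b}{3} \int_{-\infty}^{\infty} \cos(b t)\, e^{- \frac{3 t^{2}}{2}}\, dt,$$
so $I'(b) = - \frac{b}{3}\, I(b)$.

This is a separable first-order ODE; solving with the initial condition $I(0) = \int_{-\infty}^{\infty} 4 e^{- \frac{3 t^{2}}{2}}\,dt = \frac{4 \sqrt{6} \sqrt{\pi}}{3}$ gives
$$I(b) = \frac{4 \sqrt{6} \sqrt{\pi} e^{- \frac{b^{2}}{6}}}{3}.$$

Setting $b = 2$:
$$I = \frac{4 \sqrt{6} \sqrt{\pi}}{3 e^{\frac{2}{3}}}.$$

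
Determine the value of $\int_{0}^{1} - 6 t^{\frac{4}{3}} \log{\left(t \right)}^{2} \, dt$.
$- \frac{324}{343}$

Begin with the known integral
$$J(a) = \int_{0}^{1} - 6 t^{a} \, dt = - \frac{6}{a + 1}.$$

Differentiating under the integral sign brings down a factor of $\ln t$:
$$\frac{dJ}{da} = \int_{0}^{1} - 6 t^{a} \log{\left(t \right)} \, dt = \frac{6}{\left(a + 1\right)^{2}}.$$

Repeating twice in total — each differentiation brings down another $\ln t$ — gives
$$\frac{d^{2}J}{da^{2}} = \int_{0}^{1} - 6 t^{a} \log{\left(t \right)}^{2} \, dt = - \frac{12}{\left(a + 1\right)^{3}},$$
and the integrand here is exactly the target integrand, so $I = - \frac{12}{\left(a + 1\right)^{3}}$.

Setting $a = \frac{4}{3}$:
$$I = - \frac{324}{343}.$$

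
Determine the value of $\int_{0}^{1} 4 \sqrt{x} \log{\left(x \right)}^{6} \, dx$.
$\frac{40960}{243}$

Begin with the known integral
$$J(a) = \int_{0}^{1} 4 x^{a} \, dx = \frac{4}{a + 1}.$$

Differentiating under the integral sign brings down a factor of $\ln x$:
$$\frac{dJ}{da} = \int_{0}^{1} 4 x^{a} \log{\left(x \right)} \, dx = - \frac{4}{\left(a + 1\right)^{2}}.$$

Repeating $6$ times in total — each differentiation brings down another $\ln x$ — gives
$$\frac{d^{6}J}{da^{6}} = \int_{0}^{1} 4 x^{a} \log{\left(x \right)}^{6} \, dx = \frac{2880}{\left(a + 1\right)^{7}},$$
and the integrand here is exactly the target integrand, so $I = \frac{2880}{\left(a + 1\right)^{7}}$.

Setting $a = \frac{1}{2}$:
$$I = \frac{40960}{243}.$$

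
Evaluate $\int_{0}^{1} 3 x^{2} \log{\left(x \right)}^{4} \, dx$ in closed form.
$\frac{8}{27}$

Consider the simpler parametrised integral
$$J(a) = \int_{0}^{1} 3 x^{a} \, dx = \frac{3}{a + 1}.$$

Differentiating under the integral sign brings down a factor of $\ln x$:
$$\frac{dJ}{da} = \int_{0}^{1} 3 x^{a} \log{\left(x \right)} \, dx = - \frac{3}{\left(a + 1\right)^{2}}.$$

Repeating $4$ times in total — each differentiation brings down another $\ln x$ — gives
$$\frac{d^{4}J}{da^{4}} = \int_{0}^{1} 3 x^{a} \log{\left(x \right)}^{4} \, dx = \frac{72}{\left(a + 1\right)^{5}},$$
and the integrand here is exactly the target integrand, so $I = \frac{72}{\left(a + 1\right)^{5}}$.

Setting $a = 2$:
$$I = \frac{8}{27}.$$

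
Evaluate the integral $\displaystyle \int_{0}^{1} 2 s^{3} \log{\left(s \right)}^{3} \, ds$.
$- \frac{3}{64}$

Start from the elementary integral
$$J(a) = \int_{0}^{1} 2 s^{a} \, ds = \frac{2}{a + 1}.$$

Differentiating under the integral sign brings down a factor of $\ln s$:
$$\frac{dJ}{da} = \int_{0}^{1} 2 s^{a} \log{\left(s \right)} \, ds = - \frac{2}{\left(a + 1\right)^{2}}.$$

Repeating $3$ times in total — each differentiation brings down another $\ln s$ — gives
$$\frac{d^{3}J}{da^{3}} = \int_{0}^{1} 2 s^{a} \log{\left(s \right)}^{3} \, ds = - \frac{12}{\left(a + 1\right)^{4}},$$
and the integrand here is exactly the target integrand, so $I = - \frac{12}{\left(a + 1\right)^{4}}$.

Setting $a = 3$:
$$I = - \frac{3}{64}.$$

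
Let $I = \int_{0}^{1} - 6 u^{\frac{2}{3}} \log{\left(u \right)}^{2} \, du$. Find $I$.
$- \frac{324}{125}$

Begin with the known integral
$$J(a) = \int_{0}^{1} - 6 u^{a} \, du = - \frac{6}{a + 1}.$$

Differentiating under the integral sign brings down a factor of $\ln u$:
$$\frac{dJ}{da} = \int_{0}^{1} - 6 u^{a} \log{\left(u \right)} \, du = \frac{6}{\left(a + 1\right)^{2}}.$$

Repeating twice in total — each differentiation brings down another $\ln u$ — gives
$$\frac{d^{2}J}{da^{2}} = \int_{0}^{1} - 6 u^{a} \log{\left(u \right)}^{2} \, du = - \frac{12}{\left(a + 1\right)^{3}},$$
and the integrand here is exactly the target integrand, so $I = - \frac{12}{\left(a + 1\right)^{3}}$.

Setting $a = \frac{2}{3}$:
$$I = - \frac{324}{125}.$$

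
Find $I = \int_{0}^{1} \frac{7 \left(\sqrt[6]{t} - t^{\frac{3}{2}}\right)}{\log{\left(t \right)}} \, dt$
$\log{\left(\frac{823543}{170859375} \right)}$

Introduce a parameter $a$ in the exponent: let $I(a) = \int_{0}^{1} \frac{7 \left(- t^{\frac{3}{2}} + t^{a}\right)}{\log{\left(t \right)}} \, dt$.

Since $\dfrac{\partial}{\partial a}\,t^{a} = t^{a} \ln t$, the $\ln t$ in the denominator cancels and
$$\frac{dI}{da} = \int_{0}^{1} 7 t^{a} \, dt = 7 \left[\frac{t^{a+1}}{a+1}\right]_0^1 = \frac{7}{a + 1}.$$

Integrating with respect to $a$ gives $I(a) = \log{\left(\frac{128 \left(a + 1\right)^{7}}{78125} \right)} + C$.

At $a = \frac{3}{2}$ the integrand is identically $0$, so $I(\frac{3}{2}) = 0$. The closed form gives $0$, hence $C = 0$.

Setting $a = \frac{1}{6}$:
$$I = \log{\left(\frac{823543}{170859375} \right)}.$$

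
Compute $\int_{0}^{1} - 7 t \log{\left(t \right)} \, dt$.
$\frac{7}{4}$

Start from the elementary integral
$$J(a) = \int_{0}^{1} - 7 t^{a} \, dt = - \frac{7}{a + 1}.$$

Differentiating under the integral sign brings down a factor of $\ln t$:
$$\frac{dJ}{da} = \int_{0}^{1} - 7 t^{a} \log{\left(t \right)} \, dt = \frac{7}{\left(a + 1\right)^{2}}.$$

The integral on the left is $I$, so $I = \frac{7}{\left(a + 1\right)^{2}}$.

Setting $a = 1$:
$$I = \frac{7}{4}.$$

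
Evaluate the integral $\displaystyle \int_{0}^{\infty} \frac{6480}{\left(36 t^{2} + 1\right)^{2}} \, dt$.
$270 \pi$

Start from the standard arctangent integral
$$J(a) = \int_{0}^{\infty} \frac{5}{a^{2} + t^{2}} \, dt = \frac{5 \pi}{2 a}.$$

Differentiating under the integral sign with respect to $a$,
$$\frac{dJ}{da} = \int_{0}^{\infty} - \frac{10 a}{\left(a^{2} + t^{2}\right)^{2}} \, dt = - \frac{5 \pi}{2 a^{2}},$$
so $\int_{0}^{\infty} \frac{5}{\left(a^{2} + t^{2}\right)^{2}} \, dt = \frac{5 \pi}{4 a^{3}}$.

Setting $a = \frac{1}{6}$:
$$I = 270 \pi.$$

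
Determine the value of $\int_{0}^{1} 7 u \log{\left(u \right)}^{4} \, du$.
$\frac{21}{4}$

Consider the simpler parametrised integral
$$J(a) = \int_{0}^{1} 7 u^{a} \, du = \frac{7}{a + 1}.$$

Differentiating under the integral sign brings down a factor of $\ln u$:
$$\frac{dJ}{da} = \int_{0}^{1} 7 u^{a} \log{\left(u \right)} \, du = - \frac{7}{\left(a + 1\right)^{2}}.$$

Repeating $4$ times in total — each differentiation brings down another $\ln u$ — gives
$$\frac{d^{4}J}{da^{4}} = \int_{0}^{1} 7 u^{a} \log{\left(u \right)}^{4} \, du = \frac{168}{\left(a + 1\right)^{5}},$$
and the integrand here is exactly the target integrand, so $I = \frac{168}{\left(a + 1\right)^{5}}$.

Setting $a = 1$:
$$I = \frac{21}{4}.$$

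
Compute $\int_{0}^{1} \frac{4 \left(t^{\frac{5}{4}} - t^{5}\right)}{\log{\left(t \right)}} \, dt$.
$- \log{\left(\frac{4096}{81} \right)}$

Consider the one-parameter family: let $I(a) = \int_{0}^{1} \frac{4 \left(t^{\frac{5}{4}} - t^{a}\right)}{\log{\left(t \right)}} \, dt$.

Since $\dfrac{\partial}{\partial a}\,t^{a} = t^{a} \ln t$, the $\ln t$ in the denominator cancels and
$$\frac{dI}{da} = \int_{0}^{1} -4 t^{a} \, dt = -4 \left[\frac{t^{a+1}}{a+1}\right]_0^1 = - \frac{4}{a + 1}.$$

Integrating with respect to $a$ gives $I(a) = - \log{\left(\frac{256 \left(a + 1\right)^{4}}{6561} \right)} + C$.

At $a = \frac{5}{4}$ the integrand is identically $0$, so $I(\frac{5}{4}) = 0$. The closed form gives $0$, hence $C = 0$.

Setting $a = 5$:
$$I = - \log{\left(\frac{4096}{81} \right)}.$$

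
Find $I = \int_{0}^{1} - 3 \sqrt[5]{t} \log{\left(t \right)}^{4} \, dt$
$- \frac{3125}{108}$

Begin with the known integral
$$J(a) = \int_{0}^{1} - 3 t^{a} \, dt = - \frac{3}{a + 1}.$$

Differentiating under the integral sign brings down a factor of $\ln t$:
$$\frac{dJ}{da} = \int_{0}^{1} - 3 t^{a} \log{\left(t \right)} \, dt = \frac{3}{\left(a + 1\right)^{2}}.$$

Repeating $4$ times in total — each differentiation brings down another $\ln t$ — gives
$$\frac{d^{4}J}{da^{4}} = \int_{0}^{1} - 3 t^{a} \log{\left(t \right)}^{4} \, dt = - \frac{72}{\left(a + 1\right)^{5}},$$
and the integrand here is exactly the target integrand, so $I = - \frac{72}{\left(a + 1\right)^{5}}$.

Setting $a = \frac{1}{5}$:
$$I = - \frac{3125}{108}.$$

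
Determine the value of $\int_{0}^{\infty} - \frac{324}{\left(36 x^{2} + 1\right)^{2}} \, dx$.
$- \frac{27 \pi}{2}$

Recall the elementary integral
$$J(a) = \int_{0}^{\infty} - \frac{1}{4 \left(a^{2} + x^{2}\right)} \, dx = - \frac{\pi}{8 a}.$$

Differentiating under the integral sign with respect to $a$,
$$\frac{dJ}{da} = \int_{0}^{\infty} \frac{a}{2 \left(a^{2} + x^{2}\right)^{2}} \, dx = \frac{\pi}{8 a^{2}},$$
so $\int_{0}^{\infty} - \frac{1}{4 \left(a^{2} + x^{2}\right)^{2}} \, dx = - \frac{\pi}{16 a^{3}}$.

Setting $a = \frac{1}{6}$:
$$I = - \frac{27 \pi}{2}.$$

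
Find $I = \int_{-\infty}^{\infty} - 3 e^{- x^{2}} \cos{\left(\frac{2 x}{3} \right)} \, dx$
$- \frac{3 \sqrt{\pi}}{e^{\frac{1}{9}}}$

Define $I(b) = \int_{-\infty}^{\infty} - 3 e^{- x^{2}} \cos{\left(b x \right)} \, dx$.

Differentiating under the integral sign,
$$I'(b) = \int_{-\infty}^{\infty} 3 x e^{- x^{2}} \sin{\left(b x \right)} \, dx.$$

Integrate $\int_{-\infty}^{\infty} x \sin(b x)\, e^{- x^{2}}\, dx$ by parts with $u = \sin(b x)$ and $dv = x\, e^{- x^{2}}\, dx$, giving $v = - \frac{e^{- x^{2}}}{2}$. The boundary term vanishes and
$$\int_{-\infty}^{\infty} x \sin(b x)\, e^{- x^{2}}\, dx = \frac{b}{2} \int_{-\infty}^{\infty} \cos(b x)\, e^{- x^{2}}\, dx,$$
so $I'(b) = - \frac{b}{2}\, I(b)$.

This is a separable first-order ODE; solving with the initial condition $I(0) = \int_{-\infty}^{\infty} - 3 e^{- x^{2}}\,dx = - 3 \sqrt{\pi}$ gives
$$I(b) = - 3 \sqrt{\pi} e^{- \frac{b^{2}}{4}}.$$

Setting $b = \frac{2}{3}$:
$$I = - \frac{3 \sqrt{\pi}}{e^{\frac{1}{9}}}.$$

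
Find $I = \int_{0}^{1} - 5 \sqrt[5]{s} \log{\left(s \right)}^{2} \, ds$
$- \frac{625}{108}$

Begin with the known integral
$$J(a) = \int_{0}^{1} - 5 s^{a} \, ds = - \frac{5}{a + 1}.$$

Differentiating under the integral sign brings down a factor of $\ln s$:
$$\frac{dJ}{da} = \int_{0}^{1} - 5 s^{a} \log{\left(s \right)} \, ds = \frac{5}{\left(a + 1\right)^{2}}.$$

Repeating twice in total — each differentiation brings down another $\ln s$ — gives
$$\frac{d^{2}J}{da^{2}} = \int_{0}^{1} - 5 s^{a} \log{\left(s \right)}^{2} \, ds = - \frac{10}{\left(a + 1\right)^{3}},$$
and the integrand here is exactly the target integrand, so $I = - \frac{10}{\left(a + 1\right)^{3}}$.

Setting $a = \frac{1}{5}$:
$$I = - \frac{625}{108}.$$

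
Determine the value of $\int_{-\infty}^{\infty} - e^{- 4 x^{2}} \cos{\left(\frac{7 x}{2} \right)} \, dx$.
$- \frac{\sqrt{\pi}}{2 e^{\frac{49}{64}}}$

Treat the cosine frequency as a parameter and define $I(b) = \int_{-\infty}^{\infty} - e^{- 4 x^{2}} \cos{\left(b x \right)} \, dx$.

Differentiating under the integral sign,
$$I'(b) = \int_{-\infty}^{\infty} x e^{- 4 x^{2}} \sin{\left(b x \right)} \, dx.$$

Integrate $\int_{-\infty}^{\infty} x \sin(b x)\, e^{- 4 x^{2}}\, dx$ by parts with $u = \sin(b x)$ and $dv = x\, e^{- 4 x^{2}}\, dx$, giving $v = - \frac{e^{- 4 x^{2}}}{8}$. The boundary term vanishes and
$$\int_{-\infty}^{\infty} x \sin(b x)\, e^{- 4 x^{2}}\, dx = \frac{b}{8} \int_{-\infty}^{\infty} \cos(b x)\, e^{- 4 x^{2}}\, dx,$$
so $I'(b) = - \frac{b}{8}\, I(b)$.

This is a separable first-order ODE; solving with the initial condition $I(0) = \int_{-\infty}^{\infty} - e^{- 4 x^{2}}\,dx = - \frac{\sqrt{\pi}}{2}$ gives
$$I(b) = - \frac{\sqrt{\pi} e^{- \frac{b^{2}}{16}}}{2}.$$

Setting $b = \frac{7}{2}$:
$$I = - \frac{\sqrt{\pi}}{2 e^{\frac{49}{64}}}.$$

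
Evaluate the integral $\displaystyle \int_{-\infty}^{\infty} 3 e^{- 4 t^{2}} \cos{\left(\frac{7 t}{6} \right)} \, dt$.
$\frac{3 \sqrt{\pi}}{2 e^{\frac{49}{576}}}$

Treat the cosine frequency as a parameter and define $I(b) = \int_{-\infty}^{\infty} 3 e^{- 4 t^{2}} \cos{\left(b t \right)} \, dt$.

Differentiating under the integral sign,
$$I'(b) = \int_{-\infty}^{\infty} - 3 t e^{- 4 t^{2}} \sin{\left(b t \right)} \, dt.$$

Integrate $\int_{-\infty}^{\infty} t \sin(b t)\, e^{- 4 t^{2}}\, dt$ by parts with $u = \sin(b t)$ and $dv = t\, e^{- 4 t^{2}}\, dt$, giving $v = - \frac{e^{- 4 t^{2}}}{8}$. The boundary term vanishes and
$$\int_{-\infty}^{\infty} t \sin(b t)\, e^{- 4 t^{2}}\, dt = \frac{b}{8} \int_{-\infty}^{\infty} \cos(b t)\, e^{- 4 t^{2}}\, dt,$$
so $I'(b) = - \frac{b}{8}\, I(b)$.

This is a separable first-order ODE; solving with the initial condition $I(0) = \int_{-\infty}^{\infty} 3 e^{- 4 t^{2}}\,dt = \frac{3 \sqrt{\pi}}{2}$ gives
$$I(b) = \frac{3 \sqrt{\pi} e^{- \frac{b^{2}}{16}}}{2}.$$

Setting $b = \frac{7}{6}$:
$$I = \frac{3 \sqrt{\pi}}{2 e^{\frac{49}{576}}}.$$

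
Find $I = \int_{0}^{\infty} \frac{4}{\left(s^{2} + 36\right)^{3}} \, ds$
$\frac{\pi}{10368}$

Begin with the known result
$$J(a) = \int_{0}^{\infty} \frac{4}{a^{2} + s^{2}} \, ds = \frac{2 \pi}{a}.$$

Differentiating under the integral sign with respect to $a$,
$$\frac{dJ}{da} = \int_{0}^{\infty} - \frac{8 a}{\left(a^{2} + s^{2}\right)^{2}} \, ds = - \frac{2 \pi}{a^{2}},$$
so $\int_{0}^{\infty} \frac{4}{\left(a^{2} + s^{2}\right)^{2}} \, ds = \frac{\pi}{a^{3}}$.

Repeating — each differentiation of $1/(s^2+a^2)^j$ produces $-2ja/(s^2+a^2)^{j+1}$ — and dividing through by $-2ja$ at each step yields, after $2$ differentiations in total,
$$\int_{0}^{\infty} \frac{4}{\left(a^{2} + s^{2}\right)^{3}} \, ds = \frac{3 \pi}{4 a^{5}}.$$

Setting $a = 6$:
$$I = \frac{\pi}{10368}.$$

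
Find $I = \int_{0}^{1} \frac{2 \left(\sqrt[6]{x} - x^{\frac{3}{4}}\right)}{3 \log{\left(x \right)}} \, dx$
$- \frac{2 \log{\left(6 \right)}}{3} + \frac{4 \log{\left(2 \right)}}{3}$

Consider the one-parameter family: let $I(a) = \int_{0}^{1} \frac{2 \left(\sqrt[6]{x} - x^{a}\right)}{3 \log{\left(x \right)}} \, dx$.

Since $\dfrac{\partial}{\partial a}\,x^{a} = x^{a} \ln x$, the $\ln x$ in the denominator cancels and
$$\frac{dI}{da} = \int_{0}^{1} - \frac{2}{3} x^{a} \, dx = - \frac{2}{3} \left[\frac{x^{a+1}}{a+1}\right]_0^1 = - \frac{2}{3 a + 3}.$$

Integrating with respect to $a$ gives $I(a) = - \frac{2 \log{\left(a + 1 \right)}}{3} - \frac{2 \log{\left(6 \right)}}{3} + \frac{2 \log{\left(7 \right)}}{3} + C$.

At $a = \frac{1}{6}$ the integrand is identically $0$, so $I(\frac{1}{6}) = 0$. The closed form gives $0$, hence $C = 0$.

Setting $a = \frac{3}{4}$:
$$I = - \frac{2 \log{\left(6 \right)}}{3} + \frac{4 \log{\left(2 \right)}}{3}.$$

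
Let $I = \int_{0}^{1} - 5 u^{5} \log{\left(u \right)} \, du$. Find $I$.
$\frac{5}{36}$

Begin with the known integral
$$J(a) = \int_{0}^{1} - 5 u^{a} \, du = - \frac{5}{a + 1}.$$

Differentiating under the integral sign brings down a factor of $\ln u$:
$$\frac{dJ}{da} = \int_{0}^{1} - 5 u^{a} \log{\left(u \right)} \, du = \frac{5}{\left(a + 1\right)^{2}}.$$

The integral on the left is $I$, so $I = \frac{5}{\left(a + 1\right)^{2}}$.

Setting $a = 5$:
$$I = \frac{5}{36}.$$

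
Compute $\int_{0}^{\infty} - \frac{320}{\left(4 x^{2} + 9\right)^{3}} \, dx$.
$- \frac{10 \pi}{81}$

Begin with the known result
$$J(a) = \int_{0}^{\infty} - \frac{5}{a^{2} + x^{2}} \, dx = - \frac{5 \pi}{2 a}.$$

Differentiating under the integral sign with respect to $a$,
$$\frac{dJ}{da} = \int_{0}^{\infty} \frac{10 a}{\left(a^{2} + x^{2}\right)^{2}} \, dx = \frac{5 \pi}{2 a^{2}},$$
so $\int_{0}^{\infty} - \frac{5}{\left(a^{2} + x^{2}\right)^{2}} \, dx = - \frac{5 \pi}{4 a^{3}}$.

Repeating — each differentiation of $1/(x^2+a^2)^j$ produces $-2ja/(x^2+a^2)^{j+1}$ — and dividing through by $-2ja$ at each step yields, after $2$ differentiations in total,
$$\int_{0}^{\infty} - \frac{5}{\left(a^{2} + x^{2}\right)^{3}} \, dx = - \frac{15 \pi}{16 a^{5}}.$$

Setting $a = \frac{3}{2}$:
$$I = - \frac{10 \pi}{81}.$$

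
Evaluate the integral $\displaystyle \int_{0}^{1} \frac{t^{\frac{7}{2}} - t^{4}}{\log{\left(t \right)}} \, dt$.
$- \log{\left(\frac{10}{9} \right)}$

Consider the one-parameter family: let $I(a) = \int_{0}^{1} \frac{t^{\frac{7}{2}} - t^{a}}{\log{\left(t \right)}} \, dt$.

Since $\dfrac{\partial}{\partial a}\,t^{a} = t^{a} \ln t$, the $\ln t$ in the denominator cancels and
$$\frac{dI}{da} = \int_{0}^{1} -1 t^{a} \, dt = -1 \left[\frac{t^{a+1}}{a+1}\right]_0^1 = - \frac{1}{a + 1}.$$

Integrating with respect to $a$ gives $I(a) = - \log{\left(\frac{2 a}{9} + \frac{2}{9} \right)} + C$.

At $a = \frac{7}{2}$ the integrand is identically $0$, so $I(\frac{7}{2}) = 0$. The closed form gives $0$, hence $C = 0$.

Setting $a = 4$:
$$I = - \log{\left(\frac{10}{9} \right)}.$$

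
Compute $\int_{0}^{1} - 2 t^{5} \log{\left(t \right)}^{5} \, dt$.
$\frac{5}{972}$

Consider the simpler parametrised integral
$$J(a) = \int_{0}^{1} - 2 t^{a} \, dt = - \frac{2}{a + 1}.$$

Differentiating under the integral sign brings down a factor of $\ln t$:
$$\frac{dJ}{da} = \int_{0}^{1} - 2 t^{a} \log{\left(t \right)} \, dt = \frac{2}{\left(a + 1\right)^{2}}.$$

Repeating $5$ times in total — each differentiation brings down another $\ln t$ — gives
$$\frac{d^{5}J}{da^{5}} = \int_{0}^{1} - 2 t^{a} \log{\left(t \right)}^{5} \, dt = \frac{240}{\left(a + 1\right)^{6}},$$
and the integrand here is exactly the target integrand, so $I = \frac{240}{\left(a + 1\right)^{6}}$.

Setting $a = 5$:
$$I = \frac{5}{972}.$$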